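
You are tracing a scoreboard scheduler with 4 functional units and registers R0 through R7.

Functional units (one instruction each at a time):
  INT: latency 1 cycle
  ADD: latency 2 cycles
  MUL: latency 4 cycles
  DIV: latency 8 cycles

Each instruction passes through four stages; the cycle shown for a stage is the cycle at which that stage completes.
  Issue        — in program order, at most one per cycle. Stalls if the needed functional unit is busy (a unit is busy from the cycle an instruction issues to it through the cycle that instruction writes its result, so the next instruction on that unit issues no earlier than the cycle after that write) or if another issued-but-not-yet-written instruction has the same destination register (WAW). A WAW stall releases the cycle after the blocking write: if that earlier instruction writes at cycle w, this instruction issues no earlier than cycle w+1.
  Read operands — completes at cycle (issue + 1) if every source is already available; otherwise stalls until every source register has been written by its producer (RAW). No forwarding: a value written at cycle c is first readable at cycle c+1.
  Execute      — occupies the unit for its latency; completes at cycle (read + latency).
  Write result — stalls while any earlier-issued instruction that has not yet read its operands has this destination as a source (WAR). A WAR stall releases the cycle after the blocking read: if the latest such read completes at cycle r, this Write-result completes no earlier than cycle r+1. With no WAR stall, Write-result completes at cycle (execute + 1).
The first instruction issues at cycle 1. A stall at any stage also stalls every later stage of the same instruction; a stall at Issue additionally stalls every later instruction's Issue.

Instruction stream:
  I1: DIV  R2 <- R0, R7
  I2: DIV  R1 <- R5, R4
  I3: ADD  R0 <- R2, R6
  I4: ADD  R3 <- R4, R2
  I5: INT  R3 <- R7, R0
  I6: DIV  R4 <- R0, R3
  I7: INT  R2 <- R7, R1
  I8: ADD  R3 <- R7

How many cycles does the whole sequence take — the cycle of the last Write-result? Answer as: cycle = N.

cycle = 36

c1: I1 issues→DIV
c2: I1 reads
c10: I1 exec-done
c11: I1 writes R2
c12: I2 issues→DIV
c13: I2 reads · I3 issues→ADD
c14: I3 reads
c16: I3 exec-done
c17: I3 writes R0
c18: I4 issues→ADD
c19: I4 reads
c21: I2 exec-done · I4 exec-done
c22: I2 writes R1 · I4 writes R3
c23: I5 issues→INT
c24: I5 reads · I6 issues→DIV
c25: I5 exec-done
c26: I5 writes R3
c27: I6 reads · I7 issues→INT
c28: I7 reads · I8 issues→ADD
c29: I7 exec-done · I8 reads
c30: I7 writes R2
c31: I8 exec-done
c32: I8 writes R3
c35: I6 exec-done
c36: I6 writes R4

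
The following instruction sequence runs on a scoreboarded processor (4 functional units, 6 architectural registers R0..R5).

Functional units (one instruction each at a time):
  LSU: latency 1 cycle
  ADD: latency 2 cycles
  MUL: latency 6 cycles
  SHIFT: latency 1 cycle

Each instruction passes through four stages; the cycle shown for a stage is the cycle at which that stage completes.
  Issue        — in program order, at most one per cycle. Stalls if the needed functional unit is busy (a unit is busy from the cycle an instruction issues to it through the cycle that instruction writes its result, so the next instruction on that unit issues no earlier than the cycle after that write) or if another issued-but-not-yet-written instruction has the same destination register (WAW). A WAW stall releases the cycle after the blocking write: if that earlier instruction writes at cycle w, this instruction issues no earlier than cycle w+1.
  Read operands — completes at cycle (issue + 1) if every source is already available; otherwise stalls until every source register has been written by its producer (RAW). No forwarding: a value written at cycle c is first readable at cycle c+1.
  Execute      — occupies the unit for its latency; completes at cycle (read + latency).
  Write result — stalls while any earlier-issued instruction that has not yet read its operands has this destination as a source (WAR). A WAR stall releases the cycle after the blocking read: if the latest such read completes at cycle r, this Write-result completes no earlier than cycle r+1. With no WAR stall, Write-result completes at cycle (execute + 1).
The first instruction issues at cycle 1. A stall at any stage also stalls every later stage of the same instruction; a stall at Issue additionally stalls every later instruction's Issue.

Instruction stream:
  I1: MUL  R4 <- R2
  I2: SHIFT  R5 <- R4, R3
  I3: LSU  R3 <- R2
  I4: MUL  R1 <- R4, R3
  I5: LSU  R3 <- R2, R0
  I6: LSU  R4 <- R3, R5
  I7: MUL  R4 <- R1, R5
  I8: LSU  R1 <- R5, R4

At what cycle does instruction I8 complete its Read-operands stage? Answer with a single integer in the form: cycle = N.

c1: I1 issues→MUL
c2: I1 reads, I2 issues→SHIFT
c3: I3 issues→LSU
c4: I3 reads
c5: I3 exec-done
c8: I1 exec-done
c9: I1 writes R4
c10: I2 reads, I4 issues→MUL
c11: I2 exec-done, I3 writes R3
c12: I2 writes R5, I4 reads, I5 issues→LSU
c13: I5 reads
c14: I5 exec-done
c15: I5 writes R3
c16: I6 issues→LSU
c17: I6 reads
c18: I4 exec-done, I6 exec-done
c19: I4 writes R1, I6 writes R4
c20: I7 issues→MUL
c21: I7 reads, I8 issues→LSU
c27: I7 exec-done
c28: I7 writes R4
c29: I8 reads
c30: I8 exec-done
c31: I8 writes R1

cycle = 29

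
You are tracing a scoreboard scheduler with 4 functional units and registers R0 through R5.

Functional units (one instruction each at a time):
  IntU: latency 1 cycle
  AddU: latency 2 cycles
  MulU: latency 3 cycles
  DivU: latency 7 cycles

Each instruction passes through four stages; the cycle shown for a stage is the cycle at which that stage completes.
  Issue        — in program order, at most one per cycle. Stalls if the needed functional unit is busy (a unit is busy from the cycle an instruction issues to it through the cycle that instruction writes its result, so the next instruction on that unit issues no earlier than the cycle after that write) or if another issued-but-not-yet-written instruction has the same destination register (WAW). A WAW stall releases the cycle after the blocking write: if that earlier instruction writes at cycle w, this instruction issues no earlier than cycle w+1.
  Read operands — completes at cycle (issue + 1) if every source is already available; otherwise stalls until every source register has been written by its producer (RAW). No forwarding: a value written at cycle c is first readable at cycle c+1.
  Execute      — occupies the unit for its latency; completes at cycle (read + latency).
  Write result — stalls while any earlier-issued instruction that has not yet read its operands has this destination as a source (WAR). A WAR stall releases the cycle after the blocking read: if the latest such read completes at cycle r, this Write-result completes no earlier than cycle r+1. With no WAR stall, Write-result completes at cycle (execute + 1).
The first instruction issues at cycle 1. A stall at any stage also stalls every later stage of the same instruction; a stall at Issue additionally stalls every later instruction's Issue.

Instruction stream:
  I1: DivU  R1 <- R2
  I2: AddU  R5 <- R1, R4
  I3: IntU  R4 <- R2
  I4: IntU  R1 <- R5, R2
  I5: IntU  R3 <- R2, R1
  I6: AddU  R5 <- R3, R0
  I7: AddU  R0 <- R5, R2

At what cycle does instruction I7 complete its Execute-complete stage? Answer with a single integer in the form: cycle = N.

[I1] 1/2/9/10
[I2] 2/11/13/14  (RAW R1: wait I1 write@10)
[I3] 3/4/5/12  (WAR R4: wait I2 read@11)
[I4] 13/15/16/17  (struct: IntU busy until I3 writes@12; RAW R5: wait I2 write@14)
[I5] 18/19/20/21  (struct: IntU busy until I4 writes@17)
[I6] 19/22/24/25  (RAW R3: wait I5 write@21)
[I7] 26/27/29/30  (struct: AddU busy until I6 writes@25)

cycle = 29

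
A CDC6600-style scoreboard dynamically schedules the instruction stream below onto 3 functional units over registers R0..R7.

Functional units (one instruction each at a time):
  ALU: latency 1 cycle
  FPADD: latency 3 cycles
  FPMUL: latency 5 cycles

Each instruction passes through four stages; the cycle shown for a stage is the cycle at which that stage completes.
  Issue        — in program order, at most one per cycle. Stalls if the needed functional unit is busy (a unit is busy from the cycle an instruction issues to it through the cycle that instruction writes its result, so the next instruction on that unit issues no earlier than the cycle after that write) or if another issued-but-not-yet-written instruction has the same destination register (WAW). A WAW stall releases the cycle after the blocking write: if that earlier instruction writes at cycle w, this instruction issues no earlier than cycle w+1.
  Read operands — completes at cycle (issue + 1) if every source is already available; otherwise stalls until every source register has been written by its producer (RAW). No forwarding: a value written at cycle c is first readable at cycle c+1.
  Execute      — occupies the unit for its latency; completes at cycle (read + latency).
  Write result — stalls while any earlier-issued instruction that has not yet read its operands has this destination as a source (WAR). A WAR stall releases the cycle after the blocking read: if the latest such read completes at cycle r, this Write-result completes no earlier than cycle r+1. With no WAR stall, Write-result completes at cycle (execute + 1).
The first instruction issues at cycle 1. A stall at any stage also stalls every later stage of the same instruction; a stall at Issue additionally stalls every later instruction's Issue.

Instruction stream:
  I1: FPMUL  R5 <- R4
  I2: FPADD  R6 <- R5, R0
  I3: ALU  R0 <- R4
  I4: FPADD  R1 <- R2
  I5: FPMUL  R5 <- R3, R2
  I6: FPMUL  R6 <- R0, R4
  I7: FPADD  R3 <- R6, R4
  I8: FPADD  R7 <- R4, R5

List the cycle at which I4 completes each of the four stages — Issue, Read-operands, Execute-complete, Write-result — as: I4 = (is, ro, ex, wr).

I4 = (14, 15, 18, 19)

[I1] 1/2/7/8
[I2] 2/9/12/13  (RAW R5: wait I1 write@8)
[I3] 3/4/5/10  (WAR R0: wait I2 read@9)
[I4] 14/15/18/19  (struct: FPADD busy until I2 writes@13)
[I5] 15/16/21/22
[I6] 23/24/29/30  (struct: FPMUL busy until I5 writes@22)
[I7] 24/31/34/35  (RAW R6: wait I6 write@30)
[I8] 36/37/40/41  (struct: FPADD busy until I7 writes@35)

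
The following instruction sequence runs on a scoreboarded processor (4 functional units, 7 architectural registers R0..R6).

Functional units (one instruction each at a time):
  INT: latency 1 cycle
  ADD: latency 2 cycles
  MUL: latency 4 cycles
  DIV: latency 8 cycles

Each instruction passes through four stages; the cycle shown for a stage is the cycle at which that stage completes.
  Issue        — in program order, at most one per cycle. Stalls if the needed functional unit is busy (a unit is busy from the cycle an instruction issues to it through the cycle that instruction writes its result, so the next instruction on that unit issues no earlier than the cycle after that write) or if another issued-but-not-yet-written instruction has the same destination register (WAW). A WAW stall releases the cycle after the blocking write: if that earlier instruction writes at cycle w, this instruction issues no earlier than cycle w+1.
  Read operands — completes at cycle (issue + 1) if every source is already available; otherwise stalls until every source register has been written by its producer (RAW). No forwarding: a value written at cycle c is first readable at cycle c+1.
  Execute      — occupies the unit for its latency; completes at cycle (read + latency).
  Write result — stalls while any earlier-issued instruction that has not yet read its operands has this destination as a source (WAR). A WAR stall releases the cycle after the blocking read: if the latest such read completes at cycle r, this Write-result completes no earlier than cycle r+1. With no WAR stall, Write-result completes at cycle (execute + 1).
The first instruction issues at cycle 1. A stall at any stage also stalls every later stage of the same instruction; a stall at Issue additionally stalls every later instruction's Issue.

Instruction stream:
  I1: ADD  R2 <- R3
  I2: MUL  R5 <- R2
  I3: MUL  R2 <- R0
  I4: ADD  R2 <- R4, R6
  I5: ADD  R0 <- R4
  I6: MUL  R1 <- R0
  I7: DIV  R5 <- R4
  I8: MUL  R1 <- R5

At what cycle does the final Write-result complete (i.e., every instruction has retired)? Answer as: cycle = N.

cycle = 42

I1  is:1  ro:2  ex:4  wr:5
I2  is:2  ro:6  ex:10  wr:11  — RAW R2: wait I1 write@5
I3  is:12  ro:13  ex:17  wr:18  — struct: MUL busy until I2 writes@11
I4  is:19  ro:20  ex:22  wr:23  — WAW R2: wait I3 write@18
I5  is:24  ro:25  ex:27  wr:28  — struct: ADD busy until I4 writes@23
I6  is:25  ro:29  ex:33  wr:34  — RAW R0: wait I5 write@28
I7  is:26  ro:27  ex:35  wr:36
I8  is:35  ro:37  ex:41  wr:42  — struct: MUL busy until I6 writes@34, RAW R5: wait I7 write@36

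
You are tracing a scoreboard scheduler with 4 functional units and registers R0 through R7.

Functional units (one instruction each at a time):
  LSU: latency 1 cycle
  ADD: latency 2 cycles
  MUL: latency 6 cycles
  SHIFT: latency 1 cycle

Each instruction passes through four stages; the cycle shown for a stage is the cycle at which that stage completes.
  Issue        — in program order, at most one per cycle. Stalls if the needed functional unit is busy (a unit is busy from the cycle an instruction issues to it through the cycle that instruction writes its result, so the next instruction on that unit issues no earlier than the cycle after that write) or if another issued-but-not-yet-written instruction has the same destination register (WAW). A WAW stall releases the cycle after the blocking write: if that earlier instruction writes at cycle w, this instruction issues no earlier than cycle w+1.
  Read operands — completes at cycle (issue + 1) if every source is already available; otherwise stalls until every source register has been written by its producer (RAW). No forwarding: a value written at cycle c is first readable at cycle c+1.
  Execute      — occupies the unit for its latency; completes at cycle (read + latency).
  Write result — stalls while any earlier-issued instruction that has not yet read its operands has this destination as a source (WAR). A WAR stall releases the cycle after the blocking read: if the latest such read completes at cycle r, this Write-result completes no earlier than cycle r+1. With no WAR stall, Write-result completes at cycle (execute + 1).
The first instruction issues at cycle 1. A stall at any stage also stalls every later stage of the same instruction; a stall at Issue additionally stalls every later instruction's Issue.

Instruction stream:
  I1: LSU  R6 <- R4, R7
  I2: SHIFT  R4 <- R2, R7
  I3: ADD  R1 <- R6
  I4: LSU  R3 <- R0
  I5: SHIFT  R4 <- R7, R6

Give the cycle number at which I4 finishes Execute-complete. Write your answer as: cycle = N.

t=1  I1 dispatched to LSU
t=2  I1 operands ready · I2 dispatched to SHIFT
t=3  I1 complete · I2 operands ready · I3 dispatched to ADD
t=4  R6←I1 · I2 complete
t=5  R4←I2 · I3 operands ready · I4 dispatched to LSU
t=6  I4 operands ready · I5 dispatched to SHIFT
t=7  I3 complete · I4 complete · I5 operands ready
t=8  R1←I3 · R3←I4 · I5 complete
t=9  R4←I5

cycle = 7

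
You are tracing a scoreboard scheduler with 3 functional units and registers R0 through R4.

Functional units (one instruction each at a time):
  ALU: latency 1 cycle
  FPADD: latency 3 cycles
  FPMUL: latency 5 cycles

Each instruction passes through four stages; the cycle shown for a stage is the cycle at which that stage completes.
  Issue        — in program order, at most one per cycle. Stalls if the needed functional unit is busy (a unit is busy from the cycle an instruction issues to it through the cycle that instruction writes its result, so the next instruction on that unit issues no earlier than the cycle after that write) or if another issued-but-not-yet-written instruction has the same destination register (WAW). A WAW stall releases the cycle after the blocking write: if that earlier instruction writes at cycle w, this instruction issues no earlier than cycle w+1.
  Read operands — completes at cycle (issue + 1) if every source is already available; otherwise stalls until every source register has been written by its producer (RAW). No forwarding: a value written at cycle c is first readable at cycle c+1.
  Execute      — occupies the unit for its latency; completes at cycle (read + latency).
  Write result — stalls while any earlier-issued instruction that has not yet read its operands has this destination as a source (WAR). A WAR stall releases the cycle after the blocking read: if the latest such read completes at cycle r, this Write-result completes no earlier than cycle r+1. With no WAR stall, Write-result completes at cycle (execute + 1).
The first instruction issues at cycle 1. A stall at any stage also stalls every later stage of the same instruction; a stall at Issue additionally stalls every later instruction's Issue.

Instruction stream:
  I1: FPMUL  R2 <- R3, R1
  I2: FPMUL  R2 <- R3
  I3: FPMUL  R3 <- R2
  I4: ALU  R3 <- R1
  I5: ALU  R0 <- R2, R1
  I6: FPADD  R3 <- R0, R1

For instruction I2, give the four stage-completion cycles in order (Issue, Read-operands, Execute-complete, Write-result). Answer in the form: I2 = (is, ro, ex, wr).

I2 = (9, 10, 15, 16)

t=1  I1→FPMUL
t=2  I1 RO
t=7  I1 EX
t=8  I1 WR R2
t=9  I2→FPMUL
t=10  I2 RO
t=15  I2 EX
t=16  I2 WR R2
t=17  I3→FPMUL
t=18  I3 RO
t=23  I3 EX
t=24  I3 WR R3
t=25  I4→ALU
t=26  I4 RO
t=27  I4 EX
t=28  I4 WR R3
t=29  I5→ALU
t=30  I5 RO · I6→FPADD
t=31  I5 EX
t=32  I5 WR R0
t=33  I6 RO
t=36  I6 EX
t=37  I6 WR R3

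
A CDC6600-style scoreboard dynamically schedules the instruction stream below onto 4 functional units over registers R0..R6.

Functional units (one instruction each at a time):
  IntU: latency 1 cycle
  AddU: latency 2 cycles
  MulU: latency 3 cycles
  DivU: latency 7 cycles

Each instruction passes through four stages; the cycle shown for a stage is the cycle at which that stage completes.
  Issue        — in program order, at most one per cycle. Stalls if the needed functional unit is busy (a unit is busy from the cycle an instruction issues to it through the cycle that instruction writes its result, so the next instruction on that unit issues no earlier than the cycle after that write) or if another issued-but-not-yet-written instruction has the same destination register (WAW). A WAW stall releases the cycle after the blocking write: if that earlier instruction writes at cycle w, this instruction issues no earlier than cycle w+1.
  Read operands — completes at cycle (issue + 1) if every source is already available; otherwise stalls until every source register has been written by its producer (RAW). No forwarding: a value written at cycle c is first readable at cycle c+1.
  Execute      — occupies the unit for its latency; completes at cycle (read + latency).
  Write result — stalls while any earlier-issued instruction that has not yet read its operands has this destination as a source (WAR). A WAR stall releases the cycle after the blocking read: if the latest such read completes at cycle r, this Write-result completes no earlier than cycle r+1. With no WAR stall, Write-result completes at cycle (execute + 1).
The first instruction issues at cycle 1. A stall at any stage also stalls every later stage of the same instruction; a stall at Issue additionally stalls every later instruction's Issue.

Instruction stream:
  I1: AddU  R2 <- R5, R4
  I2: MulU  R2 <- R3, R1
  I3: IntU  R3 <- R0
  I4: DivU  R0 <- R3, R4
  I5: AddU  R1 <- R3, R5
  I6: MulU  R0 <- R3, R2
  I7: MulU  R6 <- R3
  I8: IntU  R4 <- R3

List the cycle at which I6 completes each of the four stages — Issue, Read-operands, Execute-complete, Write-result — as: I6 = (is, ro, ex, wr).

I6 = (20, 21, 24, 25)

[I1] 1/2/4/5
[I2] 6/7/10/11  (WAW R2: wait I1 write@5)
[I3] 7/8/9/10
[I4] 8/11/18/19  (RAW R3: wait I3 write@10)
[I5] 9/11/13/14  (RAW R3: wait I3 write@10)
[I6] 20/21/24/25  (WAW R0: wait I4 write@19)
[I7] 26/27/30/31  (struct: MulU busy until I6 writes@25)
[I8] 27/28/29/30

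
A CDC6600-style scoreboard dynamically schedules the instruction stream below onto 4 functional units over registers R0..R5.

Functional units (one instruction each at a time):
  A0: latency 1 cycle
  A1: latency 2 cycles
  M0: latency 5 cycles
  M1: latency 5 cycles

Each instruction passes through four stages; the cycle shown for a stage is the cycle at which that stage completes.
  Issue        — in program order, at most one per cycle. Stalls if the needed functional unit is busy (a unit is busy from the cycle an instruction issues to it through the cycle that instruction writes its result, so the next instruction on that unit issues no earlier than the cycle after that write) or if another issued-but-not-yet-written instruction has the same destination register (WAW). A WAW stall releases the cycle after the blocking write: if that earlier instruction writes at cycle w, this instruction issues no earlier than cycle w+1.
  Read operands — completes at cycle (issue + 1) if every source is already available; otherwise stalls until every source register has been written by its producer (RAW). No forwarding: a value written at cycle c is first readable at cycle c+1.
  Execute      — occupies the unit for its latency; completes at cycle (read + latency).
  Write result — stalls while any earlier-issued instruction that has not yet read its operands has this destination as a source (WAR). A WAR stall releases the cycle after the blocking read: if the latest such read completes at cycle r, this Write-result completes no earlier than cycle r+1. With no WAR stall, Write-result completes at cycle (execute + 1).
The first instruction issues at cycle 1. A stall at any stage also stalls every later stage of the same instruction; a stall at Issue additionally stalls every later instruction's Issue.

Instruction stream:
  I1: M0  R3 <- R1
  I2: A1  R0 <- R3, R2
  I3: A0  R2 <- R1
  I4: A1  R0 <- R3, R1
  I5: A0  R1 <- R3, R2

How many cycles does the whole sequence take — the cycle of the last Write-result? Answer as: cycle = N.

cycle = 17

[1] I1 dispatched to M0
[2] I1 operands ready · I2 dispatched to A1
[3] I3 dispatched to A0
[4] I3 operands ready
[5] I3 complete
[7] I1 complete
[8] R3←I1
[9] I2 operands ready
[10] R2←I3
[11] I2 complete
[12] R0←I2
[13] I4 dispatched to A1
[14] I4 operands ready · I5 dispatched to A0
[15] I5 operands ready
[16] I4 complete · I5 complete
[17] R0←I4 · R1←I5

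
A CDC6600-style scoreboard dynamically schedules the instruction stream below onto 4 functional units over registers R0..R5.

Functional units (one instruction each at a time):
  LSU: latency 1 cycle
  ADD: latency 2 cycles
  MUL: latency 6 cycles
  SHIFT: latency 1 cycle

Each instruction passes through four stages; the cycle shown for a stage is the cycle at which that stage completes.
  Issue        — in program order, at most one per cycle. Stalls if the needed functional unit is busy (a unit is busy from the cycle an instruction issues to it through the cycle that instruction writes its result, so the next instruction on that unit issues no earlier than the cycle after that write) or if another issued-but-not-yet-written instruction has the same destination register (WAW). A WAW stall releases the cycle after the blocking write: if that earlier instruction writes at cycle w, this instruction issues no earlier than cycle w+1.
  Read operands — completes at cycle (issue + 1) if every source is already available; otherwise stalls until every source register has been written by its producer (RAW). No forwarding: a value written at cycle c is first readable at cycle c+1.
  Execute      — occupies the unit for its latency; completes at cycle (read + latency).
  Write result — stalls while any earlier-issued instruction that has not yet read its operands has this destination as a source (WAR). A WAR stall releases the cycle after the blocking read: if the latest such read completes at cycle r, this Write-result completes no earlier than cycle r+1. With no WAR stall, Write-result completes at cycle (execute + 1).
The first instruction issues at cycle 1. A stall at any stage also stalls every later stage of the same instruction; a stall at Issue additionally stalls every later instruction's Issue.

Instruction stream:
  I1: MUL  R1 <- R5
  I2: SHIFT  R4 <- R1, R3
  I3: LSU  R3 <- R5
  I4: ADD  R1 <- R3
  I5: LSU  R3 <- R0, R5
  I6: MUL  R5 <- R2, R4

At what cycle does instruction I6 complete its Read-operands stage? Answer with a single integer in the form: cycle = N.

cycle = 14

c1: I1→MUL
c2: I1 RO, I2→SHIFT
c3: I3→LSU
c4: I3 RO
c5: I3 EX
c8: I1 EX
c9: I1 WR R1
c10: I2 RO, I4→ADD
c11: I2 EX, I3 WR R3
c12: I2 WR R4, I4 RO, I5→LSU
c13: I5 RO, I6→MUL
c14: I4 EX, I5 EX, I6 RO
c15: I4 WR R1, I5 WR R3
c20: I6 EX
c21: I6 WR R5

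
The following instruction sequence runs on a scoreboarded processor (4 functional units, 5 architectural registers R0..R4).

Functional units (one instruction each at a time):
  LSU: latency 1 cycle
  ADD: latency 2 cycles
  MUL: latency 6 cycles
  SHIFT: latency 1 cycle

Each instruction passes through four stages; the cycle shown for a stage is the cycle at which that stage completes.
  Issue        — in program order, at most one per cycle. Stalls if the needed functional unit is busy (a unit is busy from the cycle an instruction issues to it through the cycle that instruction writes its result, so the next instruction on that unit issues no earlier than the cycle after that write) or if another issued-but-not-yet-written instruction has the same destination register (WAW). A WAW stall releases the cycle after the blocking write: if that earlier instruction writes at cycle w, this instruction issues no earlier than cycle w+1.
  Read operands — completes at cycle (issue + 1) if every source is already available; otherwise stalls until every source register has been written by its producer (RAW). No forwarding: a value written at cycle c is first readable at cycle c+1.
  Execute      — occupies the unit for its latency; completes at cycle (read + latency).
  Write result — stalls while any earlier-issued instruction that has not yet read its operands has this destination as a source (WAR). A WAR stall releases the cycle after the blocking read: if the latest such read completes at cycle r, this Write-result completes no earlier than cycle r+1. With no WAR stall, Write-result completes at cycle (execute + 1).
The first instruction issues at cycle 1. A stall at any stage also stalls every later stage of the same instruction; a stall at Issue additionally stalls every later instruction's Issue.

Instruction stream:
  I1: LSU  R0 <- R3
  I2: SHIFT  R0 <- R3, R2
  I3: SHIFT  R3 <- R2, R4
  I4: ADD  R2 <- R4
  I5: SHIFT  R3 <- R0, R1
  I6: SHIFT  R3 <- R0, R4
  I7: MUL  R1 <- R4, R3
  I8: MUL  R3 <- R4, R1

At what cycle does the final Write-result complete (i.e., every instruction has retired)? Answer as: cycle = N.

cycle = 37

c1: I1 issues→LSU
c2: I1 reads
c3: I1 exec-done
c4: I1 writes R0
c5: I2 issues→SHIFT
c6: I2 reads
c7: I2 exec-done
c8: I2 writes R0
c9: I3 issues→SHIFT
c10: I3 reads | I4 issues→ADD
c11: I3 exec-done | I4 reads
c12: I3 writes R3
c13: I4 exec-done | I5 issues→SHIFT
c14: I4 writes R2 | I5 reads
c15: I5 exec-done
c16: I5 writes R3
c17: I6 issues→SHIFT
c18: I6 reads | I7 issues→MUL
c19: I6 exec-done
c20: I6 writes R3
c21: I7 reads
c27: I7 exec-done
c28: I7 writes R1
c29: I8 issues→MUL
c30: I8 reads
c36: I8 exec-done
c37: I8 writes R3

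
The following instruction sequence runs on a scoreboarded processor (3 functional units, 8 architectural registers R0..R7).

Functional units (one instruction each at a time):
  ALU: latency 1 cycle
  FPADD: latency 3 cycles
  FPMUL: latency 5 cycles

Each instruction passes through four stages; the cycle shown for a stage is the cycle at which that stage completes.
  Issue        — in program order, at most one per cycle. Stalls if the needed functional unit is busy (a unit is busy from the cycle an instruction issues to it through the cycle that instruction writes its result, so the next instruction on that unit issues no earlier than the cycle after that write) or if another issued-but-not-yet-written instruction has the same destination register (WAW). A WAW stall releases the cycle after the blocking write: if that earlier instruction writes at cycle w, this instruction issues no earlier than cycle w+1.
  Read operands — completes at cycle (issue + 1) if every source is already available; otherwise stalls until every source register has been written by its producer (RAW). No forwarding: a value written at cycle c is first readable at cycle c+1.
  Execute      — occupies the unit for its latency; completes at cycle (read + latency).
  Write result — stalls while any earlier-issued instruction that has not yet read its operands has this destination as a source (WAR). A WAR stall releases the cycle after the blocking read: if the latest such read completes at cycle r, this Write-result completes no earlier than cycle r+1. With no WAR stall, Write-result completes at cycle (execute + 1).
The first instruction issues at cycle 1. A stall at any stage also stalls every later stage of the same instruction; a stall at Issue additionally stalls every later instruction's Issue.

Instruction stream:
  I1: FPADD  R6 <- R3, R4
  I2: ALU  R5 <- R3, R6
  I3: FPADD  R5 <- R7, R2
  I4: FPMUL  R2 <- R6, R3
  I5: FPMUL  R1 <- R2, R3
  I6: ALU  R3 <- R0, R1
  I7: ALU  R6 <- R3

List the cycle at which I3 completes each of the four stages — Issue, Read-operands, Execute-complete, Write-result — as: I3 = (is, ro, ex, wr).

I3 = (10, 11, 14, 15)

1) issue 1, read 2, done 5, write 6
2) issue 2, read 7, done 8, write 9  <RAW R6: wait I1 write@6>
3) issue 10, read 11, done 14, write 15  <WAW R5: wait I2 write@9>
4) issue 11, read 12, done 17, write 18
5) issue 19, read 20, done 25, write 26  <struct: FPMUL busy until I4 writes@18>
6) issue 20, read 27, done 28, write 29  <RAW R1: wait I5 write@26>
7) issue 30, read 31, done 32, write 33  <struct: ALU busy until I6 writes@29>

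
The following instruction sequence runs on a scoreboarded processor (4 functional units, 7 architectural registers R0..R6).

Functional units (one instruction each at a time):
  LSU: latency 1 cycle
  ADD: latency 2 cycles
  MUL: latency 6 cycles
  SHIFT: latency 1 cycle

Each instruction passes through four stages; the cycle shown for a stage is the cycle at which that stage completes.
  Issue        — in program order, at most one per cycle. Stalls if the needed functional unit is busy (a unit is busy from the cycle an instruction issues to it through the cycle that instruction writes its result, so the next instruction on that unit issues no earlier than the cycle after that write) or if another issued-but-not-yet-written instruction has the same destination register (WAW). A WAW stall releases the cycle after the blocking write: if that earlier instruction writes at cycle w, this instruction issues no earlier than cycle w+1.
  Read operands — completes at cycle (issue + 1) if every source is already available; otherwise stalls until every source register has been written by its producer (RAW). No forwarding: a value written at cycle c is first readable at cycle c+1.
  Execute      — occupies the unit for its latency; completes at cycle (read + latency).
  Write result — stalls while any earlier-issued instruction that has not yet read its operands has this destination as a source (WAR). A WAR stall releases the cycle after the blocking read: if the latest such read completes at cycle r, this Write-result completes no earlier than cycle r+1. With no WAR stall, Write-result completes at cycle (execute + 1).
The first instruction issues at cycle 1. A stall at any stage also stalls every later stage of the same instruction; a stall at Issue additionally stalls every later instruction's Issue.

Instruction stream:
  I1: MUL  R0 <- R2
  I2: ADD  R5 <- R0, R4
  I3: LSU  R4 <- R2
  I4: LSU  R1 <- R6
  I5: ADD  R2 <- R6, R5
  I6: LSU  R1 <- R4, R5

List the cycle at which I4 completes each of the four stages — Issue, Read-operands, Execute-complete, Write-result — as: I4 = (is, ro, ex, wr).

I4 = (12, 13, 14, 15)

c1: I1→MUL
c2: I1 RO, I2→ADD
c3: I3→LSU
c4: I3 RO
c5: I3 EX
c8: I1 EX
c9: I1 WR R0
c10: I2 RO
c11: I3 WR R4
c12: I2 EX, I4→LSU
c13: I2 WR R5, I4 RO
c14: I4 EX, I5→ADD
c15: I4 WR R1, I5 RO
c16: I6→LSU
c17: I5 EX, I6 RO
c18: I5 WR R2, I6 EX
c19: I6 WR R1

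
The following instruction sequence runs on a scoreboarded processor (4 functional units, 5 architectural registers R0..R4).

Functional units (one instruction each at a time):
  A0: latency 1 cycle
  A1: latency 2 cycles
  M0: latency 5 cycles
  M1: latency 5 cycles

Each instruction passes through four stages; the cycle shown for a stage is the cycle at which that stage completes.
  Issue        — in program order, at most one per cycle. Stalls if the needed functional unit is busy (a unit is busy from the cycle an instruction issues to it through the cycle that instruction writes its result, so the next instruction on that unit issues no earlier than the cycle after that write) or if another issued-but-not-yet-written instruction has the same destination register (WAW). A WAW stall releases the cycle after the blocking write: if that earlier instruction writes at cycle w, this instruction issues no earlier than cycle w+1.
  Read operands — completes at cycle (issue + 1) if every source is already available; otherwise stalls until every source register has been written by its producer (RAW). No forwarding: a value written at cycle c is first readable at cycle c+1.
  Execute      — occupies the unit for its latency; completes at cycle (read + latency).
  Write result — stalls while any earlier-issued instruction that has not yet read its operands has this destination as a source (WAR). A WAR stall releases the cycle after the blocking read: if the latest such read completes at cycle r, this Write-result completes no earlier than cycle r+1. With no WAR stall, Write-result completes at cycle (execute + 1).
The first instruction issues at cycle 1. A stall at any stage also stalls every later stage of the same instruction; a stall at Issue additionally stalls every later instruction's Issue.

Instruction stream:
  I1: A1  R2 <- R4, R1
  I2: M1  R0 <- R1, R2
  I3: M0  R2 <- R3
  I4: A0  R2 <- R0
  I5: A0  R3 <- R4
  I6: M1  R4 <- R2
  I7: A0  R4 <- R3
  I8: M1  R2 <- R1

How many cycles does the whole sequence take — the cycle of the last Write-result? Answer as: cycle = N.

[I1] 1/2/4/5
[I2] 2/6/11/12  (RAW R2: wait I1 write@5)
[I3] 6/7/12/13  (WAW R2: wait I1 write@5)
[I4] 14/15/16/17  (WAW R2: wait I3 write@13)
[I5] 18/19/20/21  (struct: A0 busy until I4 writes@17)
[I6] 19/20/25/26
[I7] 27/28/29/30  (WAW R4: wait I6 write@26)
[I8] 28/29/34/35

cycle = 35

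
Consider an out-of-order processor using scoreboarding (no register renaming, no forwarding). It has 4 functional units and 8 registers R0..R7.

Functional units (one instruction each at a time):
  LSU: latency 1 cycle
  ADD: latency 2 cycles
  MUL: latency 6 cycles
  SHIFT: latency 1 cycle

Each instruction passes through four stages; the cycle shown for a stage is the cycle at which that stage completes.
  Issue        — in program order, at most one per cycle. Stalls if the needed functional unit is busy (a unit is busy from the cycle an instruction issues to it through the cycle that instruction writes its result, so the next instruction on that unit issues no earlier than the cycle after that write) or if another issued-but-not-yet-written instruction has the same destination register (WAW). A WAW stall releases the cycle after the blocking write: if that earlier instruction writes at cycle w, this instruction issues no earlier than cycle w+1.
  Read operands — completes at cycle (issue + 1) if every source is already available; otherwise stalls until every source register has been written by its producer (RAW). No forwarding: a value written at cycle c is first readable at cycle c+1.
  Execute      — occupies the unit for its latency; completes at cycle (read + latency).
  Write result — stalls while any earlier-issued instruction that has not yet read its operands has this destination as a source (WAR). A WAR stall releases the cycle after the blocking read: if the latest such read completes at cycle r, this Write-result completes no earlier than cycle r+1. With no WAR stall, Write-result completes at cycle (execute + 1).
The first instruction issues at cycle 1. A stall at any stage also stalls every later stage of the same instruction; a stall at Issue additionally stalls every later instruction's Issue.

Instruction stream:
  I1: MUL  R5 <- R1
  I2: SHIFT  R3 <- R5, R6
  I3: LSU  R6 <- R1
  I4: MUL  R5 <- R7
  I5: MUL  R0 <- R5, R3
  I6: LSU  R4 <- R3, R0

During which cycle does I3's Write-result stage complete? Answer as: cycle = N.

cycle = 11

  I1 | 1 | 2 | 8 | 9
  I2 | 2 | 10 | 11 | 12   RAW R5: wait I1 write@9
  I3 | 3 | 4 | 5 | 11   WAR R6: wait I2 read@10
  I4 | 10 | 11 | 17 | 18   struct: MUL busy until I1 writes@9
  I5 | 19 | 20 | 26 | 27   struct: MUL busy until I4 writes@18
  I6 | 20 | 28 | 29 | 30   RAW R0: wait I5 write@27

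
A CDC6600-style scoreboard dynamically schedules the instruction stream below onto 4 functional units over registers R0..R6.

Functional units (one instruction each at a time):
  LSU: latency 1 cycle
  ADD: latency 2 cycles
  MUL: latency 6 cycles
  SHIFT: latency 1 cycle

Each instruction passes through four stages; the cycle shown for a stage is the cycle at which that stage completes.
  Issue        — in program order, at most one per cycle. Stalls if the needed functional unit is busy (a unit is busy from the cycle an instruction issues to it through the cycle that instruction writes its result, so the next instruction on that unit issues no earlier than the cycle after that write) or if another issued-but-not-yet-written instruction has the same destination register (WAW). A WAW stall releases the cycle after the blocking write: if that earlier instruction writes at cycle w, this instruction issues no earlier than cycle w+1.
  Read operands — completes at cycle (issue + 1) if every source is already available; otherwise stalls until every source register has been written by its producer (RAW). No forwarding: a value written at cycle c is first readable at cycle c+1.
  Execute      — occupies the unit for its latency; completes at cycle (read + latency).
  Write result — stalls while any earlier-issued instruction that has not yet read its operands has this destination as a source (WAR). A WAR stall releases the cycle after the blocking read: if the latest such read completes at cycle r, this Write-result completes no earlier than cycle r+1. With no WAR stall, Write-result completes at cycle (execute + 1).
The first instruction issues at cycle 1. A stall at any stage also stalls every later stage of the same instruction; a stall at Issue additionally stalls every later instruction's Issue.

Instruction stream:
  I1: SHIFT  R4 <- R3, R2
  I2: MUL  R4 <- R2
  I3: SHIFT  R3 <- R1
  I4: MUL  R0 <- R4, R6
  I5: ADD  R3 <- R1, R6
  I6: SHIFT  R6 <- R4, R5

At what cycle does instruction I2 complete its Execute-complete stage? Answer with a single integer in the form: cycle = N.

c1: I1 dispatched to SHIFT
c2: I1 operands ready
c3: I1 complete
c4: R4←I1
c5: I2 dispatched to MUL
c6: I2 operands ready, I3 dispatched to SHIFT
c7: I3 operands ready
c8: I3 complete
c9: R3←I3
c12: I2 complete
c13: R4←I2
c14: I4 dispatched to MUL
c15: I4 operands ready, I5 dispatched to ADD
c16: I5 operands ready, I6 dispatched to SHIFT
c17: I6 operands ready
c18: I5 complete, I6 complete
c19: R3←I5, R6←I6
c21: I4 complete
c22: R0←I4

cycle = 12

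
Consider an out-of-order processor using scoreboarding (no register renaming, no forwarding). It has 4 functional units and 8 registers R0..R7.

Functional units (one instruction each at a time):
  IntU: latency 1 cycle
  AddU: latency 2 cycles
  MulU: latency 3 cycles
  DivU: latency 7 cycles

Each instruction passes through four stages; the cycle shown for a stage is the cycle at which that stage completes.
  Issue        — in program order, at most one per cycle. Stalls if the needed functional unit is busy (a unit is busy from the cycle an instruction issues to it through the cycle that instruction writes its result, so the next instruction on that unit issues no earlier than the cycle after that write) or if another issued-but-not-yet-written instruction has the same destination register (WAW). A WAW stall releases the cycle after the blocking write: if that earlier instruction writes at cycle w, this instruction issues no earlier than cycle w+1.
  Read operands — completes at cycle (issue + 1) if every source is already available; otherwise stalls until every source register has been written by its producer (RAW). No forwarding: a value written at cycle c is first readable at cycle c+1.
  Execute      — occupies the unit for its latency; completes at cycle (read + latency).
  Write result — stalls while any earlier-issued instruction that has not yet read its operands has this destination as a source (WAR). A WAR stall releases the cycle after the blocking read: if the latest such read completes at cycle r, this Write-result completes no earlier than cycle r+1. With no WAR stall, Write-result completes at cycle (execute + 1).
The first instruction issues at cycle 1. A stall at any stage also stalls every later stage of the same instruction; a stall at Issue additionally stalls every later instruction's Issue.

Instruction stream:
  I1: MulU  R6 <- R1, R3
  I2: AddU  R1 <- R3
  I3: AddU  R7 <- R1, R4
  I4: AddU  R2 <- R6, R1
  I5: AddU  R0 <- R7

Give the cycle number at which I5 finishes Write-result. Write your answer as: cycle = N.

cycle = 21

cycle 1: I1→MulU
cycle 2: I1 RO; I2→AddU
cycle 3: I2 RO
cycle 5: I1 EX; I2 EX
cycle 6: I1 WR R6; I2 WR R1
cycle 7: I3→AddU
cycle 8: I3 RO
cycle 10: I3 EX
cycle 11: I3 WR R7
cycle 12: I4→AddU
cycle 13: I4 RO
cycle 15: I4 EX
cycle 16: I4 WR R2
cycle 17: I5→AddU
cycle 18: I5 RO
cycle 20: I5 EX
cycle 21: I5 WR R0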